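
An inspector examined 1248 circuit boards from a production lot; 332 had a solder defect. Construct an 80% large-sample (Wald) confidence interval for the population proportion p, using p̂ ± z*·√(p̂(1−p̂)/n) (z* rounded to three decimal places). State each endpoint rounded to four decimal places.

(0.2500, 0.2821)

p̂ = 332/1248 = 0.26603.
Standard error of p̂: √(0.195256/1248) = √0.000156455 = 0.012508.
z* = 1.282 at the 80% level.
Margin of error: 1.282 × 0.012508 = 0.01604.
Interval: 0.26603 ± 0.01604 → (0.2500, 0.2821).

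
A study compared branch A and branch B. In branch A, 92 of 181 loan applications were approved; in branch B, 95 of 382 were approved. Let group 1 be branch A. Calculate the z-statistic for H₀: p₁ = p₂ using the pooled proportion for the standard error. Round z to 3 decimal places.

z = 6.108

Sample proportions: p̂₁ = 92/181 = 0.50829 and p̂₂ = 95/382 = 0.24869.
Pooled p̂ = (92+95)/(181+382) = 187/563 = 0.33215.
Pooled SE = √[0.2218261·0.00814266] ≈ 0.042500.
z = (p̂₁ − p̂₂)/SE = (0.50829 − 0.24869)/0.042500 = 0.25960/0.042500 = 6.108.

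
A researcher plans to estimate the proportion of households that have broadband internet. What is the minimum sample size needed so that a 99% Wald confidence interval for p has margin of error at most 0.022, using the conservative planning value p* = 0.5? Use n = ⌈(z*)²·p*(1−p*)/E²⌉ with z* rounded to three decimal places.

z* = 2.576 at the 99% level.
p*(1−p*) = 0.50·0.50 = 0.2500.
(z*)²·p*(1−p*)/E² = 6.635776·0.2500/0.000484 = 3427.570.
⌈3427.570⌉ = 3428.

n = 3428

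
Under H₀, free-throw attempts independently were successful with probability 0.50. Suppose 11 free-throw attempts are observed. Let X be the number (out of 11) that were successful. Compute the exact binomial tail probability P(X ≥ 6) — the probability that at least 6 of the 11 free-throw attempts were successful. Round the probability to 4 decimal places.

P = 0.5000

X ~ Binomial(n=11, p=0.50).
P(X ≥ 6) = Σ_{j=6}^{11} C(11,j)·0.50^j·0.50^{11−j}.
= 0.225586 + 0.161133 + 0.080566 + 0.026855 + 0.005371 + 0.000488 = 0.5000.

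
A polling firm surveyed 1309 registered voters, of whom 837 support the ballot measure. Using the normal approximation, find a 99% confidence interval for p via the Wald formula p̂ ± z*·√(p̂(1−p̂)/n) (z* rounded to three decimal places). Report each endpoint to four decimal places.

(0.6052, 0.6736)

With x = 837 successes in n = 1309, p̂ = 0.63942.
Standard error of p̂: √(0.230562/1309) = √0.000176136 = 0.013272.
z* = 2.576 at the 99% level.
Margin = 2.576·0.013272 = 0.03419.
Interval: 0.63942 ± 0.03419 → (0.6052, 0.6736).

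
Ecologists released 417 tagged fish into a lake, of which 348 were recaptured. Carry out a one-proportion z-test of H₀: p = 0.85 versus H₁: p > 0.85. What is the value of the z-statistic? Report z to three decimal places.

z = -0.885

The sample proportion is 348/417 = 0.83453.
Null standard error: √(0.85·0.15/417) = √0.000305755 = 0.017486.
z = (0.83453 − 0.85)/0.017486 = -0.01547/0.017486 = -0.885.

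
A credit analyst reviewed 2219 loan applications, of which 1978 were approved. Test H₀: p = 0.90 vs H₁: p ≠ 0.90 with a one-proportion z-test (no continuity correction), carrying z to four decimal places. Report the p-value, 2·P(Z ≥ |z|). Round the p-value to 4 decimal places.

p-value = 0.1765

The sample proportion is 1978/2219 = 0.89139.
Null standard error: √(0.90·0.10/2219) = √0.000040559 = 0.006369.
Test statistic (full precision, shown to 4 dp): z = (1978/2219 − 0.90)/SE₀ ≈ -1.3516.
p-value = 2·P(Z ≥ |z|) with z = -1.3516 → 0.1765.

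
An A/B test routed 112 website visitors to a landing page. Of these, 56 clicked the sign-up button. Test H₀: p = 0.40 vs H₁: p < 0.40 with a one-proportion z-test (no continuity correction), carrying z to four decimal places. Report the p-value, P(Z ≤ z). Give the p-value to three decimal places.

p-value = 0.985

Sample proportion p̂ = 56/112 = 0.50000.
Null standard error: √(0.40·0.60/112) = √0.002142857 = 0.046291.
z = (p̂ − p₀)/SE = (56/112 − 0.40)/0.046291 ≈ 2.1602.
From the standard normal, P(Z ≤ z) = 0.985.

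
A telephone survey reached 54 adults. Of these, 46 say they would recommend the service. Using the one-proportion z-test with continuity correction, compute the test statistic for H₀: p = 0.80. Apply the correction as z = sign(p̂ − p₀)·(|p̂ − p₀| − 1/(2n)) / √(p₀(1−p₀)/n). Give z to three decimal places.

z = 0.782

With x = 46 successes in n = 54, p̂ = 0.85185. p̂ − p₀ = 0.051852.
1/(2n) = 0.009259.
Corrected numerator: |0.051852| − 0.009259 = 0.042593.
SE₀ = √(0.80·0.20/54) = 0.054433.
z = +0.042593/0.054433 = 0.782.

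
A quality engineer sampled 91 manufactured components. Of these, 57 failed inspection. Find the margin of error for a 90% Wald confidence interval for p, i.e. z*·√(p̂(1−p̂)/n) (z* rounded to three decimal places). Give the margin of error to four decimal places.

p̂ = 57/91 = 0.62637.
Standard error of p̂: √(0.234030/91) = √0.002571755 = 0.050712.
The 90% critical value is z* = 1.645.
ME = 1.645·0.050712 = 0.0834.

ME = 0.0834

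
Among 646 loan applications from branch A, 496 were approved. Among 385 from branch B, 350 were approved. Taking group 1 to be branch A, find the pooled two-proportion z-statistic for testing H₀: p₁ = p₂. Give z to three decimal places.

z = -5.719

p̂₁ = 496/646 = 0.76780, p̂₂ = 350/385 = 0.90909.
Pooled p̂ = (496+350)/(646+385) = 846/1031 = 0.82056.
Pooled SE = √[0.1472396·0.00414539] ≈ 0.024706.
z = (p̂₁ − p̂₂)/SE = (0.76780 − 0.90909)/0.024706 = -0.14129/0.024706 = -5.719.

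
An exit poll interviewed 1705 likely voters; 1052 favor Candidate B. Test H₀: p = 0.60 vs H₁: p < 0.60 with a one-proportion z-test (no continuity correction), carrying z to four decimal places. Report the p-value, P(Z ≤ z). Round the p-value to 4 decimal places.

p-value = 0.9242

With x = 1052 successes in n = 1705, p̂ = 0.61701.
Null standard error: √(0.60·0.40/1705) = √0.000140762 = 0.011864.
Test statistic (full precision, shown to 4 dp): z = (1052/1705 − 0.60)/SE₀ ≈ 1.4336.
p-value = P(Z ≤ z) with z = 1.4336 → 0.9242.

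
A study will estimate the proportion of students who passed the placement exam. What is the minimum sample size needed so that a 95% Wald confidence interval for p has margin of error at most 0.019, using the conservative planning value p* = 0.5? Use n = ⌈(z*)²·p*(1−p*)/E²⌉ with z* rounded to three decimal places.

n = 2661

z* = 1.960 at the 95% level.
p*(1−p*) = 0.2500.
(z*)²·p*(1−p*)/E² = 3.841600·0.2500/0.000361 = 2660.388.
Rounding up, n = 2661.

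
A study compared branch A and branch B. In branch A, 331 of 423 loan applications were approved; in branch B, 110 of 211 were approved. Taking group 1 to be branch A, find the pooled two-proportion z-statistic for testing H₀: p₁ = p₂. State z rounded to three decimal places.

z = 6.734

Sample proportions: p̂₁ = 331/423 = 0.78251 and p̂₂ = 110/211 = 0.52133.
Pooled p̂ = (331+110)/(423+211) = 441/634 = 0.69558.
SE = √[p̂(1−p̂)(1/n₁+1/n₂)] = √[0.69558·0.30442·(1/423+1/211)] ≈ 0.038783.
z = (p̂₁ − p̂₂)/SE = (0.78251 − 0.52133)/0.038783 = 0.26118/0.038783 = 6.734.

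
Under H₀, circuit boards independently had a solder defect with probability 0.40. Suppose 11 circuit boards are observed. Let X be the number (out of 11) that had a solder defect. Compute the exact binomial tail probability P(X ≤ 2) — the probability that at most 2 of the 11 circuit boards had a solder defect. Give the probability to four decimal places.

X is binomial with n = 11 and p = 0.40.
P(X ≤ 2) = C(11,0)·0.40^0·0.60^11 + C(11,1)·0.40^1·0.60^10 + C(11,2)·0.40^2·0.60^9.
= 0.003628 + 0.026605 + 0.088684 = 0.1189.

P = 0.1189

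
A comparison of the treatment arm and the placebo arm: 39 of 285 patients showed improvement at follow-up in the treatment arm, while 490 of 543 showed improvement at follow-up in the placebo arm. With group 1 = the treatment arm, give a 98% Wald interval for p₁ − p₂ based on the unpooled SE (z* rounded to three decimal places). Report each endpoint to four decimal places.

(-0.8214, -0.7097)

p̂₁ = 39/285 = 0.13684, p̂₂ = 490/543 = 0.90239; p̂₁ − p̂₂ = -0.76555.
Unpooled SE = √(p̂₁(1−p̂₁)/n₁ + p̂₂(1−p̂₂)/n₂) = √(0.000414443 + 0.000162208) = 0.024014.
For 98% confidence, z* = 2.326. Margin of error = 0.05586.
CI: -0.76555 ± 0.05586 = (-0.8214, -0.7097).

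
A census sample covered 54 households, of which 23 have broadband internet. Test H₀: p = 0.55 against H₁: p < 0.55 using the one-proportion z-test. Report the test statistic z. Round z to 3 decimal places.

The sample proportion is 23/54 = 0.42593.
SE₀ = √(0.55·0.45/54) = 0.067700.
Test statistic: z = -0.12407/0.067700 = -1.833.

z = -1.833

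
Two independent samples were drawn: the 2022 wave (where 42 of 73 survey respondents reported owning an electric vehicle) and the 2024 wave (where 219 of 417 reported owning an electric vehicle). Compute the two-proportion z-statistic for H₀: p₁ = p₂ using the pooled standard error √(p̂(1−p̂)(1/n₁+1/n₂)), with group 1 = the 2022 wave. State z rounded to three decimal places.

z = 0.792

Sample proportions: p̂₁ = 42/73 = 0.57534 and p̂₂ = 219/417 = 0.52518.
Pooling: p̂ = 261/490 = 0.53265.
SE = √[p̂(1−p̂)(1/n₁+1/n₂)] = √[0.53265·0.46735·(1/73+1/417)] ≈ 0.063301.
z = 0.05016/0.063301 = 0.792.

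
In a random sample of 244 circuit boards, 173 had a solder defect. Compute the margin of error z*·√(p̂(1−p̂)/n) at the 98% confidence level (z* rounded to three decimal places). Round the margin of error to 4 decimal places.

ME = 0.0676

The sample proportion is 173/244 = 0.70902.
SE = √(p̂(1−p̂)/n) = √(0.206312/244) = 0.029078.
The 98% critical value is z* = 2.326.
ME = 2.326·0.029078 = 0.0676.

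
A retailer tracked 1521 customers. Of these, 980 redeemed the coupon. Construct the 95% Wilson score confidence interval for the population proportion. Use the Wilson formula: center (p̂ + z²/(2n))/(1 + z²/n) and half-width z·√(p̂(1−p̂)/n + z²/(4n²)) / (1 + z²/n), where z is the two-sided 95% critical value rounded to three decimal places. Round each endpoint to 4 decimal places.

(0.6199, 0.6680)

p̂ = 980/1521 = 0.64431; z = 1.960, so z² = 3.841600.
1 + z²/n = 1.002526.
Adjusted center: (0.64431 + z²/(2n))/1.002526 = 0.64395.
Radicand: p̂(1−p̂)/n + z²/(4n²) = 0.000150673 + 0.000000415 = 0.000151088.
Half-width = z·√(radicand)/denom = 1.960·0.012292/1.002526 = 0.02403.
CI: 0.64395 ± 0.02403 = (0.6199, 0.6680).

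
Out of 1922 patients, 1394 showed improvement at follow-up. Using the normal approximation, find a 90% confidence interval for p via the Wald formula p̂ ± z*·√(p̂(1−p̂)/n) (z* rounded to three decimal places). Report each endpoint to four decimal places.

Sample proportion p̂ = 1394/1922 = 0.72529.
SE(p̂) = √(0.72529·0.27471/1922) = 0.010182.
For 90% confidence, z* = 1.645.
Margin = 1.645·0.010182 = 0.01675.
Interval: 0.72529 ± 0.01675 → (0.7085, 0.7420).

(0.7085, 0.7420)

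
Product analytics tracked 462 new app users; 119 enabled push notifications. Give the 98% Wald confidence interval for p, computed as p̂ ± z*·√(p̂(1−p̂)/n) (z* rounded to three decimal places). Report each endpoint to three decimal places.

With x = 119 successes in n = 462, p̂ = 0.25758.
SE = √(p̂(1−p̂)/n) = √(0.191230/462) = 0.020345.
The 98% critical value is z* = 2.326.
Margin of error: 2.326 × 0.020345 = 0.04732.
So the interval runs from 0.210 to 0.305.

(0.210, 0.305)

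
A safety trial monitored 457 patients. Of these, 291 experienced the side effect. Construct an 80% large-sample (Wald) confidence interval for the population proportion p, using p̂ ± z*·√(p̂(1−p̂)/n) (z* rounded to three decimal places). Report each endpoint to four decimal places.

(0.6079, 0.6656)

The sample proportion is 291/457 = 0.63676.
SE = √(p̂(1−p̂)/n) = √(0.231296/457) = 0.022497.
The 80% critical value is z* = 1.282.
Margin = 1.282·0.022497 = 0.02884.
Interval: 0.63676 ± 0.02884 → (0.6079, 0.6656).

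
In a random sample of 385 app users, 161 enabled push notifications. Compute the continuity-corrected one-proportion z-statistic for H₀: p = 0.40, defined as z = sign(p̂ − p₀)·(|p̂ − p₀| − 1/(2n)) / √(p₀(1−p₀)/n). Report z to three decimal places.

z = 0.676

p̂ = 161/385 = 0.41818. p̂ − p₀ = 0.018182.
1/(2n) = 0.001299.
Corrected numerator: |0.018182| − 0.001299 = 0.016883.
Null standard error: √(0.40·0.60/385) = √0.000623377 = 0.024968.
z = +0.016883/0.024968 = 0.676.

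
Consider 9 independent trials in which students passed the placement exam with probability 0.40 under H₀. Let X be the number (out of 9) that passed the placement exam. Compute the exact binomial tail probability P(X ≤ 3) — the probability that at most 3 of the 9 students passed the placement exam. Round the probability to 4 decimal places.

X ~ Binomial(n=9, p=0.40).
P(X ≤ 3) = C(9,0)·0.40^0·0.60^9 + C(9,1)·0.40^1·0.60^8 + C(9,2)·0.40^2·0.60^7 + C(9,3)·0.40^3·0.60^6.
= 0.010078 + 0.060466 + 0.161243 + 0.250823 = 0.4826.

P = 0.4826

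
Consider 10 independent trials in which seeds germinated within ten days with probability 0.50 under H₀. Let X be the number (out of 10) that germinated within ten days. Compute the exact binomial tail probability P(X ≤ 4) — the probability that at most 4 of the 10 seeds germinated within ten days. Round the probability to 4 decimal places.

X is binomial with n = 10 and p = 0.50.
P(X ≤ 4) = Σ_{j=0}^{4} C(10,j)·0.50^j·0.50^{10−j}.
= 0.000977 + 0.009766 + 0.043945 + 0.117188 + 0.205078 = 0.3770.

P = 0.3770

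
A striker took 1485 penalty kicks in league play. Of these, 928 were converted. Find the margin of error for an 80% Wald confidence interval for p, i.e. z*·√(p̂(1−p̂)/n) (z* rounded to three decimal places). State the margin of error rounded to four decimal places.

ME = 0.0161

p̂ = 928/1485 = 0.62492.
Standard error of p̂: √(0.234396/1485) = √0.000157842 = 0.012564.
The 80% critical value is z* = 1.282.
ME = 1.282·0.012564 = 0.0161.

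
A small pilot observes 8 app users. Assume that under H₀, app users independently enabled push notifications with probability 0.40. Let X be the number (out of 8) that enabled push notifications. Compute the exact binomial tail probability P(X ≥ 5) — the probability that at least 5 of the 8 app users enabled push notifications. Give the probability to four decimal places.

P = 0.1737

X is binomial with n = 8 and p = 0.40.
P(X ≥ 5) = C(8,5)·0.40^5·0.60^3 + C(8,6)·0.40^6·0.60^2 + C(8,7)·0.40^7·0.60^1 + C(8,8)·0.40^8·0.60^0.
= 0.123863 + 0.041288 + 0.007864 + 0.000655 = 0.1737.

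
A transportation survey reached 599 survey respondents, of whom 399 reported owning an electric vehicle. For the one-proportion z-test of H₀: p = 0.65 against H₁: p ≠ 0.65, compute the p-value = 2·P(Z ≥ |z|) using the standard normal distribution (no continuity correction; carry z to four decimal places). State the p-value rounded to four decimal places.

With x = 399 successes in n = 599, p̂ = 0.66611.
Null standard error: √(0.65·0.35/599) = √0.000379800 = 0.019488.
z = (p̂ − p₀)/SE = (399/599 − 0.65)/0.019488 ≈ 0.8267.
From the standard normal, 2·P(Z ≥ |z|) = 0.4084.

p-value = 0.4084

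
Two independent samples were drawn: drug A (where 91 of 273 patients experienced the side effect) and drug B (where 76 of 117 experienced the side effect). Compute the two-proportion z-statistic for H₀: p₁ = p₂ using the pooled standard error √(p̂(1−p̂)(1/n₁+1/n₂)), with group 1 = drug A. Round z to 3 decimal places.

p̂₁ = 91/273 = 0.33333, p̂₂ = 76/117 = 0.64957.
Pooled p̂ = (91+76)/(273+117) = 167/390 = 0.42821.
SE = √[p̂(1−p̂)(1/n₁+1/n₂)] = √[0.42821·0.57179·(1/273+1/117)] ≈ 0.054677.
z = -0.31624/0.054677 = -5.784.

z = -5.784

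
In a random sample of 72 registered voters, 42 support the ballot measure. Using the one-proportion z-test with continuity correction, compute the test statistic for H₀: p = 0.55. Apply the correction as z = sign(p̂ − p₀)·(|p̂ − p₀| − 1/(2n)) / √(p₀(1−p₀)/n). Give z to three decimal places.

The sample proportion is 42/72 = 0.58333. p̂ − p₀ = 0.033333.
Continuity correction 1/(2n) = 1/144 = 0.006944.
Corrected numerator: |0.033333| − 0.006944 = 0.026389.
SE₀ = √(0.55·0.45/72) = 0.058630.
z = (+)0.026389/0.058630 = 0.450.

z = 0.450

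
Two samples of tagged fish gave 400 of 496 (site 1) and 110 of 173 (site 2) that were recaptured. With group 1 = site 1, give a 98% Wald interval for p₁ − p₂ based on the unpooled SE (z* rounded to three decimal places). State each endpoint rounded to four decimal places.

(0.0760, 0.2652)

p̂₁ = 400/496 = 0.80645, p̂₂ = 110/173 = 0.63584; p̂₁ − p̂₂ = 0.17061.
SE = √(0.000314692 + 0.001338428) = √0.001653120 = 0.040659.
z* = 2.326 at the 98% level. Margin = 2.326·0.040659 = 0.09457.
So the interval runs from 0.0760 to 0.2652.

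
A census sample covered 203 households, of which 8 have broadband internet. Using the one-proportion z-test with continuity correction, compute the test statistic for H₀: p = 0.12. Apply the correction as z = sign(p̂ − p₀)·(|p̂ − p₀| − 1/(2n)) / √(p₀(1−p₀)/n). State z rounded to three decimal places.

z = -3.425

Sample proportion p̂ = 8/203 = 0.03941. p̂ − p₀ = -0.080591.
1/(2n) = 0.002463.
Corrected numerator: |-0.080591| − 0.002463 = 0.078128.
SE₀ = √(0.12·0.88/203) = 0.022808.
z = −0.078128/0.022808 = -3.425.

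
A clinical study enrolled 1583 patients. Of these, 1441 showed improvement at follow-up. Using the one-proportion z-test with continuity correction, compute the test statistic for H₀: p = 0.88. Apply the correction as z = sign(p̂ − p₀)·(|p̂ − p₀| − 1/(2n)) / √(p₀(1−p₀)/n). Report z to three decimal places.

The sample proportion is 1441/1583 = 0.91030. p̂ − p₀ = 0.030297.
1/(2n) = 0.000316.
Corrected numerator: |0.030297| − 0.000316 = 0.029981.
SE₀ = √(0.88·0.12/1583) = 0.008168.
z = (+)0.029981/0.008168 = 3.671.

z = 3.671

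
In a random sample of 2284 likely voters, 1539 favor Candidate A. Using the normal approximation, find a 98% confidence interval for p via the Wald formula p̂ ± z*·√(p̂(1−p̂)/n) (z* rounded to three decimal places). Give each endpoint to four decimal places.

The sample proportion is 1539/2284 = 0.67382.
SE(p̂) = √(0.67382·0.32618/2284) = 0.009810.
For 98% confidence, z* = 2.326.
Margin = 2.326·0.009810 = 0.02282.
CI: 0.67382 ± 0.02282 = (0.6510, 0.6966).

(0.6510, 0.6966)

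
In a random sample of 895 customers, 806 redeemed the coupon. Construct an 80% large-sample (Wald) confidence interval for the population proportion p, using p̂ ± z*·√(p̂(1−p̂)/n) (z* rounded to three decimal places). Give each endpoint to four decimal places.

(0.8877, 0.9134)

p̂ = 806/895 = 0.90056.
SE = √(p̂(1−p̂)/n) = √(0.089553/895) = 0.010003.
The 80% critical value is z* = 1.282.
Margin = 1.282·0.010003 = 0.01282.
CI: 0.90056 ± 0.01282 = (0.8877, 0.9134).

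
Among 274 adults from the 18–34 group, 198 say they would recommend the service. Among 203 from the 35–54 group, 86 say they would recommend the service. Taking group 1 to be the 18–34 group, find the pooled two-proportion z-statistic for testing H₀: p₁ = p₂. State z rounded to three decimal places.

z = 6.578

p̂₁ = 198/274 = 0.72263, p̂₂ = 86/203 = 0.42365.
Pooled p̂ = (198+86)/(274+203) = 284/477 = 0.59539.
Pooled SE = √[0.2409012·0.00857574] ≈ 0.045452.
z = (p̂₁ − p̂₂)/SE = (0.72263 − 0.42365)/0.045452 = 0.29898/0.045452 = 6.578.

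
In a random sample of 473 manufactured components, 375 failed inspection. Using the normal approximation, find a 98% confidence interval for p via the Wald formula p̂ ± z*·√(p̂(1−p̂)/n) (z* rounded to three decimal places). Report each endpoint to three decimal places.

(0.749, 0.836)

Sample proportion p̂ = 375/473 = 0.79281.
SE(p̂) = √(0.79281·0.20719/473) = 0.018635.
The 98% critical value is z* = 2.326.
Margin of error: 2.326 × 0.018635 = 0.04335.
So the interval runs from 0.749 to 0.836.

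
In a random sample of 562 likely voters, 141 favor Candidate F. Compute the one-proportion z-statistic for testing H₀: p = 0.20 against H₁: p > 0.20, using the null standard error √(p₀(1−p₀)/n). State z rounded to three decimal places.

The sample proportion is 141/562 = 0.25089.
Under H₀, SE = √(p₀(1−p₀)/n) = √(0.20·0.80/562) = √0.000284698 = 0.016873.
z = (p̂ − p₀)/SE = (0.25089 − 0.20)/0.016873 = 3.016.

z = 3.016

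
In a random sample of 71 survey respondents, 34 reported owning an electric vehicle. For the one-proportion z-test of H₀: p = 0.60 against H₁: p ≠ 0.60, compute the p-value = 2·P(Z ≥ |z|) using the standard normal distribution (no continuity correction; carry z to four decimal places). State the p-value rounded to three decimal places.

The sample proportion is 34/71 = 0.47887.
SE₀ = √(0.60·0.40/71) = 0.058140.
z = (p̂ − p₀)/SE = (34/71 − 0.60)/0.058140 ≈ -2.0834.
p-value = 2·P(Z ≥ |z|) with z = -2.0834 → 0.037.

p-value = 0.037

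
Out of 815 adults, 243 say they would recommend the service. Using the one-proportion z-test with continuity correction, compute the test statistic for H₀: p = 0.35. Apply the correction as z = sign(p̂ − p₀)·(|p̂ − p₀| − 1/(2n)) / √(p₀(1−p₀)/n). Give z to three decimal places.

z = -3.066

With x = 243 successes in n = 815, p̂ = 0.29816. p̂ − p₀ = -0.051840.
Continuity correction 1/(2n) = 1/1630 = 0.000613.
Corrected numerator: |-0.051840| − 0.000613 = 0.051227.
Null standard error: √(0.35·0.65/815) = √0.000279141 = 0.016708.
z = −0.051227/0.016708 = -3.066.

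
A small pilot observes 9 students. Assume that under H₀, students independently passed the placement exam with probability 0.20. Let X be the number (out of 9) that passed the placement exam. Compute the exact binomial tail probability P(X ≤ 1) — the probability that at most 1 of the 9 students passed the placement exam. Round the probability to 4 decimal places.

X is binomial with n = 9 and p = 0.20.
P(X ≤ 1) = C(9,0)·0.20^0·0.80^9 + C(9,1)·0.20^1·0.80^8.
= 0.134218 + 0.301990 = 0.4362.

P = 0.4362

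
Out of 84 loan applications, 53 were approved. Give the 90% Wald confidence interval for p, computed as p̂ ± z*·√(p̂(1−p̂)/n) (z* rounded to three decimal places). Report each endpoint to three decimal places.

The sample proportion is 53/84 = 0.63095.
SE(p̂) = √(0.63095·0.36905/84) = 0.052650.
z* = 1.645 at the 90% level.
Margin = 1.645·0.052650 = 0.08661.
So the interval runs from 0.544 to 0.718.

(0.544, 0.718)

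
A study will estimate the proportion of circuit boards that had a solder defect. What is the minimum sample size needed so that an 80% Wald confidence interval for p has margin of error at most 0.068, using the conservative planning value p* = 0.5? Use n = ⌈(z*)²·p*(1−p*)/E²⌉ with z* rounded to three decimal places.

z* = 1.282 at the 80% level.
p*(1−p*) = 0.50·0.50 = 0.2500.
Required n before rounding: 1.643524 × 0.2500 / 0.068² = 88.858.
⌈88.858⌉ = 89.

n = 89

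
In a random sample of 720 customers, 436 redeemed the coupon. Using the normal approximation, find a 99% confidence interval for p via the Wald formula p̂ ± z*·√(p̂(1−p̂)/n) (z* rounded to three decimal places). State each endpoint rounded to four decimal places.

(0.5586, 0.6525)

Sample proportion p̂ = 436/720 = 0.60556.
Standard error of p̂: √(0.238858/720) = √0.000331747 = 0.018214.
For 99% confidence, z* = 2.576.
Margin of error: 2.576 × 0.018214 = 0.04692.
So the interval runs from 0.5586 to 0.6525.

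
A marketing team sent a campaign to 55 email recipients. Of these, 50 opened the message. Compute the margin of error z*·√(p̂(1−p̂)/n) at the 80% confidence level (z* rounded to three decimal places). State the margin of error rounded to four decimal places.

ME = 0.0497

Sample proportion p̂ = 50/55 = 0.90909.
Standard error of p̂: √(0.082645/55) = √0.001502630 = 0.038764.
The 80% critical value is z* = 1.282.
So ME = 0.0497.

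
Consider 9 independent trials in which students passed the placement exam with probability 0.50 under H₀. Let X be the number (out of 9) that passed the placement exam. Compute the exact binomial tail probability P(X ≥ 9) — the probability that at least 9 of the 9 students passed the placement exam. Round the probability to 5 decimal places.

X is binomial with n = 9 and p = 0.50.
P(X ≥ 9) = C(9,9)·0.50^9·0.50^0.
= 0.001953 = 0.00195.

P = 0.00195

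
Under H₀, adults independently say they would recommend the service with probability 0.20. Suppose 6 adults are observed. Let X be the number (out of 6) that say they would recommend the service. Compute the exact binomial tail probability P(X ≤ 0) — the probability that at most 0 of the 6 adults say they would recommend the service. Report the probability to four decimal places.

X ~ Binomial(n=6, p=0.20).
P(X ≤ 0) = C(6,0)·0.20^0·0.80^6.
= 0.262144 = 0.2621.

P = 0.2621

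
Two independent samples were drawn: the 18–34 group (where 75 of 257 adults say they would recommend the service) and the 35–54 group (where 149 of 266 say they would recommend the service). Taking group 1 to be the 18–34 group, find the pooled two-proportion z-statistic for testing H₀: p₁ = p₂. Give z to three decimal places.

z = -6.199

p̂₁ = 75/257 = 0.29183, p̂₂ = 149/266 = 0.56015.
Pooled p̂ = (75+149)/(257+266) = 224/523 = 0.42830.
SE = √[p̂(1−p̂)(1/n₁+1/n₂)] = √[0.42830·0.57170·(1/257+1/266)] ≈ 0.043281.
z = -0.26832/0.043281 = -6.199.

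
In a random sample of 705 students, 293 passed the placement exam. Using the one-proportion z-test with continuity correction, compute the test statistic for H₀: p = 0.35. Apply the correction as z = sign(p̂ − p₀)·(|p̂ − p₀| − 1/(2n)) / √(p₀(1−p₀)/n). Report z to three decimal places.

With x = 293 successes in n = 705, p̂ = 0.41560. p̂ − p₀ = 0.065603.
1/(2n) = 0.000709.
Corrected numerator: |0.065603| − 0.000709 = 0.064894.
Null standard error: √(0.35·0.65/705) = √0.000322695 = 0.017964.
z = +0.064894/0.017964 = 3.612.

z = 3.612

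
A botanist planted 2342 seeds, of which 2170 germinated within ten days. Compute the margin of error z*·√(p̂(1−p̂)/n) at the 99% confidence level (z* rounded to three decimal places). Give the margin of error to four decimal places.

ME = 0.0139

The sample proportion is 2170/2342 = 0.92656.
SE = √(p̂(1−p̂)/n) = √(0.068048/2342) = 0.005390.
z* = 2.576 at the 99% level.
ME = 2.576·0.005390 = 0.0139.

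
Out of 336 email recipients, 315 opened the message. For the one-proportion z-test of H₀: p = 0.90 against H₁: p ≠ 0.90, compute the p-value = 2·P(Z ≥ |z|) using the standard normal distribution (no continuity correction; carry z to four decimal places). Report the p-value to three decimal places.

p-value = 0.022

p̂ = 315/336 = 0.93750.
SE₀ = √(0.90·0.10/336) = 0.016366.
Test statistic (full precision, shown to 4 dp): z = (315/336 − 0.90)/SE₀ ≈ 2.2913.
From the standard normal, 2·P(Z ≥ |z|) = 0.022.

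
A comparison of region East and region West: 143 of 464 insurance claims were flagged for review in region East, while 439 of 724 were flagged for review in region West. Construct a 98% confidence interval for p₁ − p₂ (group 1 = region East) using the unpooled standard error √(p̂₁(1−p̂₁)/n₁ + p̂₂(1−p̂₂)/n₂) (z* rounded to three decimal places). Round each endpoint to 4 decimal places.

(-0.3635, -0.2328)

p̂₁ = 0.30819, p̂₂ = 0.60635, so the observed difference is -0.29816.
Unpooled SE = √(p̂₁(1−p̂₁)/n₁ + p̂₂(1−p̂₂)/n₂) = √(0.000459502 + 0.000329681) = 0.028092.
The 98% critical value is z* = 2.326. Margin of error = 0.06534.
CI: -0.29816 ± 0.06534 = (-0.3635, -0.2328).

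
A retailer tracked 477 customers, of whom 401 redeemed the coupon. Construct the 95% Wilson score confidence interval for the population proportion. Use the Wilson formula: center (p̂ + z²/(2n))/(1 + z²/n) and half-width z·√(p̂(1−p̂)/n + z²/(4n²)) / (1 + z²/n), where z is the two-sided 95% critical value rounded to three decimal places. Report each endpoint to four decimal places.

p̂ = 401/477 = 0.84067; z = 1.960, so z² = 3.841600.
Denominator 1 + z²/n = 1 + 3.841600/477 = 1.008054.
Adjusted center: (0.84067 + z²/(2n))/1.008054 = 0.83795.
Radicand: p̂(1−p̂)/n + z²/(4n²) = 0.000280804 + 0.000004221 = 0.000285025.
Half-width = z·√(radicand)/denom = 1.960·0.016883/1.008054 = 0.03283.
Interval: 0.83795 ± 0.03283 → (0.8051, 0.8708).

(0.8051, 0.8708)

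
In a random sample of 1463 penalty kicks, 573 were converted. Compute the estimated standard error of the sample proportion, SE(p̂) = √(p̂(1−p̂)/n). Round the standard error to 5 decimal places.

Sample proportion p̂ = 573/1463 = 0.39166.
p̂(1−p̂) = 0.238262.
Dividing by n and taking the root: √0.000162859 = 0.01276.

SE = 0.01276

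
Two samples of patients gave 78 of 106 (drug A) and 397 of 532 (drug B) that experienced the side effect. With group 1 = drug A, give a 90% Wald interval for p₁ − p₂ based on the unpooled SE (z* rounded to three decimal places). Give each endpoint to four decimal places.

(-0.0874, 0.0666)

p̂₁ = 78/106 = 0.73585, p̂₂ = 397/532 = 0.74624; p̂₁ − p̂₂ = -0.01039.
Unpooled SE = √(p̂₁(1−p̂₁)/n₁ + p̂₂(1−p̂₂)/n₂) = √(0.001833729 + 0.000355950) = 0.046794.
The 90% critical value is z* = 1.645. Margin = 1.645·0.046794 = 0.07698.
CI: -0.01039 ± 0.07698 = (-0.0874, 0.0666).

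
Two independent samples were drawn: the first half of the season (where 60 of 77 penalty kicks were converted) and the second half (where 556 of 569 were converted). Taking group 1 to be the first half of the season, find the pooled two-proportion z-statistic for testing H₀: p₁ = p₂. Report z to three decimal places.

z = -7.746

Sample proportions: p̂₁ = 60/77 = 0.77922 and p̂₂ = 556/569 = 0.97715.
Pooled p̂ = (60+556)/(77+569) = 616/646 = 0.95356.
SE = √[p̂(1−p̂)(1/n₁+1/n₂)] = √[0.95356·0.04644·(1/77+1/569)] ≈ 0.025552.
z = (p̂₁ − p̂₂)/SE = (0.77922 − 0.97715)/0.025552 = -0.19793/0.025552 = -7.746.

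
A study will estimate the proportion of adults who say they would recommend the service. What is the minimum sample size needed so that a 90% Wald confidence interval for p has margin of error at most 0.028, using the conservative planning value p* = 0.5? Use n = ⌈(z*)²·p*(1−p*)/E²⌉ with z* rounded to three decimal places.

n = 863

The 90% critical value is z* = 1.645.
p*(1−p*) = 0.2500.
(z*)²·p*(1−p*)/E² = 2.706025·0.2500/0.000784 = 862.891.
Rounding up, n = 863.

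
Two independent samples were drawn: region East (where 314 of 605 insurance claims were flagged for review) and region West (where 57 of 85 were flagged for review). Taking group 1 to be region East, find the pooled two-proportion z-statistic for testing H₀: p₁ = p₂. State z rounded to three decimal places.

Sample proportions: p̂₁ = 314/605 = 0.51901 and p̂₂ = 57/85 = 0.67059.
Pooled p̂ = (314+57)/(605+85) = 371/690 = 0.53768.
Pooled SE = √[0.2485801·0.01341760] ≈ 0.057752.
z = -0.15158/0.057752 = -2.625.

z = -2.625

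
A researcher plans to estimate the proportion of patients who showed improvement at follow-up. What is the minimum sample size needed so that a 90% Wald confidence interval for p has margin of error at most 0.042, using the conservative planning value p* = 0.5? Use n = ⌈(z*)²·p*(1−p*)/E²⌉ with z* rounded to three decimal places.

z* = 1.645 at the 90% level.
p*(1−p*) = 0.2500.
Required n before rounding: 2.706025 × 0.2500 / 0.042² = 383.507.
⌈383.507⌉ = 384.

n = 384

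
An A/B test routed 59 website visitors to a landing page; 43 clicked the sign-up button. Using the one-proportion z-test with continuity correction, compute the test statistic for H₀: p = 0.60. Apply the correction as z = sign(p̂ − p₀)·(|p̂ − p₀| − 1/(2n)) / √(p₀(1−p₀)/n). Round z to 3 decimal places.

z = 1.887

Sample proportion p̂ = 43/59 = 0.72881. p̂ − p₀ = 0.128814.
Continuity correction 1/(2n) = 1/118 = 0.008475.
Corrected numerator: |0.128814| − 0.008475 = 0.120339.
Null standard error: √(0.60·0.40/59) = √0.004067797 = 0.063779.
z = (+)0.120339/0.063779 = 1.887.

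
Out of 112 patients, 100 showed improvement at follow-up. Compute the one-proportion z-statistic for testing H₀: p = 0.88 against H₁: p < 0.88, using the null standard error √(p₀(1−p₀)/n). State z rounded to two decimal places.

With x = 100 successes in n = 112, p̂ = 0.89286.
Null standard error: √(0.88·0.12/112) = √0.000942857 = 0.030706.
z = (p̂ − p₀)/SE = (0.89286 − 0.88)/0.030706 = 0.42.

z = 0.42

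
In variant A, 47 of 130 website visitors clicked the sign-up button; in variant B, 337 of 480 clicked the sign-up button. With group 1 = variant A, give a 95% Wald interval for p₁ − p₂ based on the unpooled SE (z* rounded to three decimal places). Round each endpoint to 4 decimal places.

(-0.4327, -0.2484)

p̂₁ = 0.36154, p̂₂ = 0.70208, so the observed difference is -0.34054.
Unpooled SE = √(p̂₁(1−p̂₁)/n₁ + p̂₂(1−p̂₂)/n₂) = √(0.001775603 + 0.000435755) = 0.047025.
For 95% confidence, z* = 1.960. Margin = 1.960·0.047025 = 0.09217.
So the interval runs from -0.4327 to -0.2484.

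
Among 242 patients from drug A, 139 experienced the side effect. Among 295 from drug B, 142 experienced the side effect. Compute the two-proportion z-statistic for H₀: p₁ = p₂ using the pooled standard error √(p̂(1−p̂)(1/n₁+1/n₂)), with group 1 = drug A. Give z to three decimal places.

z = 2.147

p̂₁ = 139/242 = 0.57438, p̂₂ = 142/295 = 0.48136.
Pooling: p̂ = 281/537 = 0.52328.
SE = √[p̂(1−p̂)(1/n₁+1/n₂)] = √[0.52328·0.47672·(1/242+1/295)] ≈ 0.043318.
z = (p̂₁ − p̂₂)/SE = (0.57438 − 0.48136)/0.043318 = 0.09302/0.043318 = 2.147.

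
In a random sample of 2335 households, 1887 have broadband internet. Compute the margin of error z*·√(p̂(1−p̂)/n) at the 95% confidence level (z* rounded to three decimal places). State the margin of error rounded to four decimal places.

The sample proportion is 1887/2335 = 0.80814.
SE(p̂) = √(0.80814·0.19186/2335) = 0.008149.
The 95% critical value is z* = 1.960.
So ME = 0.0160.

ME = 0.0160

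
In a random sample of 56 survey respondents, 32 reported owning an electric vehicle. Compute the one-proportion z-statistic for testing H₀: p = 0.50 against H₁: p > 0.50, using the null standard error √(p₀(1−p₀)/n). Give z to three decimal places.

z = 1.069

With x = 32 successes in n = 56, p̂ = 0.57143.
Under H₀, SE = √(p₀(1−p₀)/n) = √(0.50·0.50/56) = √0.004464286 = 0.066815.
Test statistic: z = 0.07143/0.066815 = 1.069.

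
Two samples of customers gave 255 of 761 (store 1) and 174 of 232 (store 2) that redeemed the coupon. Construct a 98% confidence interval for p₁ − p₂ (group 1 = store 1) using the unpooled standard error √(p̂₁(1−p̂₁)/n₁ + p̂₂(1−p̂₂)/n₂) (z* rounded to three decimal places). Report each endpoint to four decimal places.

(-0.4921, -0.3377)

p̂₁ = 255/761 = 0.33509, p̂₂ = 174/232 = 0.75000; p̂₁ − p̂₂ = -0.41491.
SE = √(0.000292777 + 0.000808190) = √0.001100967 = 0.033181.
The 98% critical value is z* = 2.326. Margin = 2.326·0.033181 = 0.07718.
Interval: -0.41491 ± 0.07718 → (-0.4921, -0.3377).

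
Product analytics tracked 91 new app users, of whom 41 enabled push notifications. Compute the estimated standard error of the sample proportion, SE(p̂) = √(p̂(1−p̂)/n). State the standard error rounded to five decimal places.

SE = 0.05216

The sample proportion is 41/91 = 0.45055.
p̂(1−p̂) = 0.45055·0.54945 = 0.247555.
SE = √(0.247555/91) = √0.002720385 = 0.05216.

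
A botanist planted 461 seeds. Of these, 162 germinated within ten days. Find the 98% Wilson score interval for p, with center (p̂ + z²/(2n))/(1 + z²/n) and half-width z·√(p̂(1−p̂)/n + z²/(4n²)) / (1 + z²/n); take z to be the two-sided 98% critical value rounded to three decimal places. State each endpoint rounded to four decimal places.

p̂ = 162/461 = 0.35141; z = 2.326, so z² = 5.410276.
1 + z²/n = 1.011736.
Center = (0.35141 + 0.005868)/1.011736 = 0.35313.
Radicand: p̂(1−p̂)/n + z²/(4n²) = 0.000494406 + 0.000006364 = 0.000500770.
Half-width = 2.326·√0.000500770/1.011736 = 0.05145.
So the interval runs from 0.3017 to 0.4046.

(0.3017, 0.4046)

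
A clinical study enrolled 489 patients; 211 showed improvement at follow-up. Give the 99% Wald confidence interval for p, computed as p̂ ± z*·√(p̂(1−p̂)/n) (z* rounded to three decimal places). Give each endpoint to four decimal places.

(0.3738, 0.4892)

p̂ = 211/489 = 0.43149.
SE(p̂) = √(0.43149·0.56851/489) = 0.022398.
For 99% confidence, z* = 2.576.
Margin = 2.576·0.022398 = 0.05770.
So the interval runs from 0.3738 to 0.4892.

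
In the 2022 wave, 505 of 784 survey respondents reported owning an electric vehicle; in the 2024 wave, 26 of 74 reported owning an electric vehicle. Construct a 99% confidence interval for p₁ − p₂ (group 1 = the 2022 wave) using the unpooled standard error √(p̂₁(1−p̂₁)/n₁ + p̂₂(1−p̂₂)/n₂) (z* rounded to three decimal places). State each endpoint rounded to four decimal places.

p̂₁ = 505/784 = 0.64413, p̂₂ = 26/74 = 0.35135; p̂₁ − p̂₂ = 0.29278.
SE = √(0.000292380 + 0.003079778) = √0.003372158 = 0.058070.
z* = 2.576 at the 99% level. Margin = 2.576·0.058070 = 0.14959.
So the interval runs from 0.1432 to 0.4424.

(0.1432, 0.4424)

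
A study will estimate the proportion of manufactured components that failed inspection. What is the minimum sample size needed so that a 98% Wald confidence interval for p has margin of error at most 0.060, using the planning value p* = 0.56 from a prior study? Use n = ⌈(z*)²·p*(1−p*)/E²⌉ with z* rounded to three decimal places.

For 98% confidence, z* = 2.326.
p*(1−p*) = 0.56·0.44 = 0.2464.
(z*)²·p*(1−p*)/E² = 5.410276·0.2464/0.003600 = 370.303.
Rounding up, n = 371.

n = 371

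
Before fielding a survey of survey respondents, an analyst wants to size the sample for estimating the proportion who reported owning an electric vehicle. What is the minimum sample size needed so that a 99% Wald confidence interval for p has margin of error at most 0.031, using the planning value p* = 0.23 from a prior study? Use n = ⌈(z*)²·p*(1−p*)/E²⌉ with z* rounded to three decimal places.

n = 1223

For 99% confidence, z* = 2.576.
p*(1−p*) = 0.1771.
Required n before rounding: 6.635776 × 0.1771 / 0.031² = 1222.889.
Rounding up, n = 1223.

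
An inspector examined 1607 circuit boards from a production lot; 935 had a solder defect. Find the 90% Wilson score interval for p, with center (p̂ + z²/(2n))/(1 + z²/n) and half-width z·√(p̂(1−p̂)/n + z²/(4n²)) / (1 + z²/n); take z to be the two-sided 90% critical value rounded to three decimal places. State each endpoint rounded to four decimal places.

p̂ = 935/1607 = 0.58183; z = 1.645, so z² = 2.706025.
Denominator 1 + z²/n = 1 + 2.706025/1607 = 1.001684.
Adjusted center: (0.58183 + z²/(2n))/1.001684 = 0.58169.
Radicand: p̂(1−p̂)/n + z²/(4n²) = 0.000151403 + 0.000000262 = 0.000151665.
Half-width = z·√(radicand)/denom = 1.645·0.012315/1.001684 = 0.02022.
So the interval runs from 0.5615 to 0.6019.

(0.5615, 0.6019)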